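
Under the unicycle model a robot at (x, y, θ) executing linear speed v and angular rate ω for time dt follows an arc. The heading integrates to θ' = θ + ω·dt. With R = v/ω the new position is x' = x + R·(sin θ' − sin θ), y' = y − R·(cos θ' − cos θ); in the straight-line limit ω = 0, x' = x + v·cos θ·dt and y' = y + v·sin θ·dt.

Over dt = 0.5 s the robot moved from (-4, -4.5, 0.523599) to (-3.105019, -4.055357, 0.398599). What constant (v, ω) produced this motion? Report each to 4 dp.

Δθ = 0.398599 − 0.523599 = -0.125000
ω = Δθ/dt = -0.125000/0.5 = -0.2500
R = Δx/(sin θ' − sin θ) = -8.0000
v = R·ω = -8.0000·-0.2500 = 2.0000

v = 2.0000, ω = -0.2500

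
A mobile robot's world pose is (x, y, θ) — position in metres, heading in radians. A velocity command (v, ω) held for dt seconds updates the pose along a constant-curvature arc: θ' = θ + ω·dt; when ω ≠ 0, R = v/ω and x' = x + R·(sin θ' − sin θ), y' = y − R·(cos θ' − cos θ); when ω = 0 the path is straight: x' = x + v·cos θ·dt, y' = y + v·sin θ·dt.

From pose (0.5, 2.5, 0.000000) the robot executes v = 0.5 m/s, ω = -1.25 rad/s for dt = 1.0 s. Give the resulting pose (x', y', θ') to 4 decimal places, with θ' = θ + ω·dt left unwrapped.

(0.8796, 2.2261, -1.2500)

θ' = 0.0000 + -1.25·1.0 = -1.2500
R = v/ω = 0.5/-1.25 = -0.4000
x' = 0.5 + -0.4000·(sin -1.2500 − sin 0.0000) = 0.8796
y' = 2.5 − -0.4000·(cos -1.2500 − cos 0.0000) = 2.2261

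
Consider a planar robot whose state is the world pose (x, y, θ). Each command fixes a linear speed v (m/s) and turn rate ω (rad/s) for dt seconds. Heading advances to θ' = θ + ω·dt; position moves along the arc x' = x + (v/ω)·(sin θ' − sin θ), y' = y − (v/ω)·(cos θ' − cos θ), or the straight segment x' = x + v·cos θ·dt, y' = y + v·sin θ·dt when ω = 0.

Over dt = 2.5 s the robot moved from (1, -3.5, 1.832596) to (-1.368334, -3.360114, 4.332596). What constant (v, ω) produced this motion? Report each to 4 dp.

v = 1.2500, ω = 1.0000

Δθ = 4.332596 − 1.832596 = 2.500000
ω = Δθ/dt = 2.500000/2.5 = 1.0000
R = Δx/(sin θ' − sin θ) = 1.2500
v = R·ω = 1.2500·1.0000 = 1.2500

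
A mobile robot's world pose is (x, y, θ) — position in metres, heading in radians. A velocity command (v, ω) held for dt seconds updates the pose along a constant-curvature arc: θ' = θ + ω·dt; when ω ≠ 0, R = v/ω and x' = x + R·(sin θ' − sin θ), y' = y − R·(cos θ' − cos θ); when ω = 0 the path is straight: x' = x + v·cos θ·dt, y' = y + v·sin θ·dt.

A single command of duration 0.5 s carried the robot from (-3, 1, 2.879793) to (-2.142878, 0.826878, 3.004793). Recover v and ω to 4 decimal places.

v = -1.7500, ω = 0.2500

Δθ = 3.004793 − 2.879793 = 0.125000
ω = Δθ/dt = 0.125000/0.5 = 0.2500
R = Δx/(sin θ' − sin θ) = -7.0000
v = R·ω = -7.0000·0.2500 = -1.7500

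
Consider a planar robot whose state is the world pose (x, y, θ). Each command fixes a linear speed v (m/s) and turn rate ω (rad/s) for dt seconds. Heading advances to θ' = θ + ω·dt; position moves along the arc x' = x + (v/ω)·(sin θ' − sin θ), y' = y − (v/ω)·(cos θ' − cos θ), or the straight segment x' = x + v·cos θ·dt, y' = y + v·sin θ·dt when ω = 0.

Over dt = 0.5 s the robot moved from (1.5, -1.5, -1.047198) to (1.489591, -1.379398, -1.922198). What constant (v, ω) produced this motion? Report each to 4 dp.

v = -0.2500, ω = -1.7500

Δθ = -1.922198 − -1.047198 = -0.875000
ω = Δθ/dt = -0.875000/0.5 = -1.7500
R = −Δy/(cos θ' − cos θ) = 0.1429
v = R·ω = 0.1429·-1.7500 = -0.2500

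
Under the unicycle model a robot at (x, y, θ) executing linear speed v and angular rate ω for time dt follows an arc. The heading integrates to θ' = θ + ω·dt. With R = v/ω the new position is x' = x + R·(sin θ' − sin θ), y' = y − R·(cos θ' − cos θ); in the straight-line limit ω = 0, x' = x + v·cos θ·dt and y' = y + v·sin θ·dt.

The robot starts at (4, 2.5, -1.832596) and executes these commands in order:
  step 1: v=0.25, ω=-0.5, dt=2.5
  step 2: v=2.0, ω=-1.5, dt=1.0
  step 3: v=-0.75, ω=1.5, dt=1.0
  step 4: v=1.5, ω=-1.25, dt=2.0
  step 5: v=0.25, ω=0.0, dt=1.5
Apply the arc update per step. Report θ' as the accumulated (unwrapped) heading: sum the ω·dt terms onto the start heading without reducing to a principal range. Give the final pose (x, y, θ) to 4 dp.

step 1: θ'=-3.0826 (R=-0.5000) → pose (3.5465, 2.1303, -3.0826)
step 2: θ'=-4.5826 (R=-1.3333) → pose (2.1458, 3.2887, -4.5826)
step 3: θ'=-3.0826 (R=-0.5000) → pose (2.6711, 2.8543, -3.0826)
step 4: θ'=-5.5826 (R=-1.2000) → pose (1.8267, 4.9696, -5.5826)
step 5: θ'=-5.5826 (straight) → pose (2.1134, 5.2113, -5.5826)

(2.1134, 5.2113, -5.5826)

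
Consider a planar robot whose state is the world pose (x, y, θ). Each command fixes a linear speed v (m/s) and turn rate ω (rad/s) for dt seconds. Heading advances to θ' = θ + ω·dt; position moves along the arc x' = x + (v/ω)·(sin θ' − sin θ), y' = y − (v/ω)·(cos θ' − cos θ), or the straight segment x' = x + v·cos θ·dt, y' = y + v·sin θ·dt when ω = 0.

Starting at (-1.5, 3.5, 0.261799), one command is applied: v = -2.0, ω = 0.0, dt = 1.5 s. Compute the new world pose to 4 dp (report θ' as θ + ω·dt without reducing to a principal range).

θ' = 0.2618 + 0.0·1.5 = 0.2618
ω = 0 → straight: x' = -1.5 + -2.0·cos(0.2618)·1.5 = -4.3978
y' = 3.5 + -2.0·sin(0.2618)·1.5 = 2.7235

(-4.3978, 2.7235, 0.2618)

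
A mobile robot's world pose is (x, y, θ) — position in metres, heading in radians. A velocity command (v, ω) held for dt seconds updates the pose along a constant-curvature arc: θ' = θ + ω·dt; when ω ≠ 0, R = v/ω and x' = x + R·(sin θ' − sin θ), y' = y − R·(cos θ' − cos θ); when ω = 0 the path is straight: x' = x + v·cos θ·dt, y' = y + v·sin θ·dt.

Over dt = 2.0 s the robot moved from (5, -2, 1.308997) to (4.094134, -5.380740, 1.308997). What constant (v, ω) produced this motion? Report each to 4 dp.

v = -1.7500, ω = 0.0000

Δθ = 1.308997 − 1.308997 = 0.000000
ω = Δθ/dt = 0.000000/2.0 = 0.0000
ω = 0 → v = (Δx·cos θ + Δy·sin θ)/dt = -1.7500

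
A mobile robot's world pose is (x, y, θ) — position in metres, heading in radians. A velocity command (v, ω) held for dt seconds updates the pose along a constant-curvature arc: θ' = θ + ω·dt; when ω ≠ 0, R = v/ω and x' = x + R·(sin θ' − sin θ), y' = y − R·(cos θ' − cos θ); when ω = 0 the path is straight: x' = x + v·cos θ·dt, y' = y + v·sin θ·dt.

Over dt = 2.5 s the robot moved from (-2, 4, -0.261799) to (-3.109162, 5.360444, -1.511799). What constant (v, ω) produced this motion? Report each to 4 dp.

v = -0.7500, ω = -0.5000

Δθ = -1.511799 − -0.261799 = -1.250000
ω = Δθ/dt = -1.250000/2.5 = -0.5000
R = −Δy/(cos θ' − cos θ) = 1.5000
v = R·ω = 1.5000·-0.5000 = -0.7500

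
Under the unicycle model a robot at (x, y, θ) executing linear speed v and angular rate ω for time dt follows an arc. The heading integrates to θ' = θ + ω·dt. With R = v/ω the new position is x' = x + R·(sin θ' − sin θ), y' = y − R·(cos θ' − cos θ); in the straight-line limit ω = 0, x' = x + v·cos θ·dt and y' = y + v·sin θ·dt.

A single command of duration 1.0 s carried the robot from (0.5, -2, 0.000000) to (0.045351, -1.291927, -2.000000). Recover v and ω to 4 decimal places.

Δθ = -2.000000 − 0.000000 = -2.000000
ω = Δθ/dt = -2.000000/1.0 = -2.0000
R = −Δy/(cos θ' − cos θ) = 0.5000
v = R·ω = 0.5000·-2.0000 = -1.0000

v = -1.0000, ω = -2.0000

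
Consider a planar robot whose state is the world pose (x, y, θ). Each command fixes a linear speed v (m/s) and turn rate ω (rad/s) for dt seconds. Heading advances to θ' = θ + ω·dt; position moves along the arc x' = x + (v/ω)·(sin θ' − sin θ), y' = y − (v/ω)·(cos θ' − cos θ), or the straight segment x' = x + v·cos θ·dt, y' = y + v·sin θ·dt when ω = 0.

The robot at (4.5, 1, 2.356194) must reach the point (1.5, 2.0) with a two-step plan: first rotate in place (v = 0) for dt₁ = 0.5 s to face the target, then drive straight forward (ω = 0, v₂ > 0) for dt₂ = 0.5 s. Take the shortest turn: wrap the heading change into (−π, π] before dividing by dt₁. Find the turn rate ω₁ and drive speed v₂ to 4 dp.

ω₁ = 0.9273, v₂ = 6.3246

heading to target = atan2(2−1, 1.5−4.5) = 2.8198
Δθ = wrap(2.8198 − 2.3562) = 0.4636; ω₁ = Δθ/dt₁ = 0.9273
distance = √((1.5−4.5)² + (2−1)²) = 3.1623; v₂ = distance/dt₂ = 6.3246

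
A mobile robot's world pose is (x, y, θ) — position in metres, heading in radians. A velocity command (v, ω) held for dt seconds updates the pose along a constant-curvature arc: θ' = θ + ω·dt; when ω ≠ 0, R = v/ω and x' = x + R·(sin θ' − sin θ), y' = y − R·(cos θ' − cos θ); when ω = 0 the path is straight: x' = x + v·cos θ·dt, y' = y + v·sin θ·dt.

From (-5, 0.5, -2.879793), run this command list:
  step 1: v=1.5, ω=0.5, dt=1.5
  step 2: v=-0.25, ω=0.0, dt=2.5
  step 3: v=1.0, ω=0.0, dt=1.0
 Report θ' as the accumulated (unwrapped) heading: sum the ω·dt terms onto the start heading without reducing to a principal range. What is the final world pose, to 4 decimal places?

step 1: θ'=-2.1298 (R=3.0000) → pose (-6.7669, -0.8068, -2.1298)
step 2: θ'=-2.1298 (straight) → pose (-6.4354, -0.2769, -2.1298)
step 3: θ'=-2.1298 (straight) → pose (-6.9658, -1.1247, -2.1298)

(-6.9658, -1.1247, -2.1298)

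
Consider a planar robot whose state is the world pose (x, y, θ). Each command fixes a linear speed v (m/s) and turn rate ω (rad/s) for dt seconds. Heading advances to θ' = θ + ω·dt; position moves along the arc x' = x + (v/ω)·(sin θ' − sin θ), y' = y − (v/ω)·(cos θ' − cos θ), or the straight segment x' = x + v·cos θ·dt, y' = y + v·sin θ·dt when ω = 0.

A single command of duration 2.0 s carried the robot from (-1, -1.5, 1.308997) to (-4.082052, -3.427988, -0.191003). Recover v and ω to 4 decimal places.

v = -2.0000, ω = -0.7500

Δθ = -0.191003 − 1.308997 = -1.500000
ω = Δθ/dt = -1.500000/2.0 = -0.7500
R = Δx/(sin θ' − sin θ) = 2.6667
v = R·ω = 2.6667·-0.7500 = -2.0000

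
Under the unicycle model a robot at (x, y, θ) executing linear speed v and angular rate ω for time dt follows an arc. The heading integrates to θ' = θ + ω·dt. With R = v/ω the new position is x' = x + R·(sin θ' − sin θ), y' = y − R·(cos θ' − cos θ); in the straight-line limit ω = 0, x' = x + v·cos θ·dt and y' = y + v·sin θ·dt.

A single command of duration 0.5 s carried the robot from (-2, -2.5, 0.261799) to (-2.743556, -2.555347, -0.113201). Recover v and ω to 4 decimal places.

Δθ = -0.113201 − 0.261799 = -0.375000
ω = Δθ/dt = -0.375000/0.5 = -0.7500
R = Δx/(sin θ' − sin θ) = 2.0000
v = R·ω = 2.0000·-0.7500 = -1.5000

v = -1.5000, ω = -0.7500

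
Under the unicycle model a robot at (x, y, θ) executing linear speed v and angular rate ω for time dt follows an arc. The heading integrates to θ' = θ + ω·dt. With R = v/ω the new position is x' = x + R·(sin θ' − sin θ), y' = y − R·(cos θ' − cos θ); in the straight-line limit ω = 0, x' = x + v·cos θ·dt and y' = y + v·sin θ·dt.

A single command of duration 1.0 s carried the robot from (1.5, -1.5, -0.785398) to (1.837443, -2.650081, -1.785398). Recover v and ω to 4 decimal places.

Δθ = -1.785398 − -0.785398 = -1.000000
ω = Δθ/dt = -1.000000/1.0 = -1.0000
R = −Δy/(cos θ' − cos θ) = -1.2500
v = R·ω = -1.2500·-1.0000 = 1.2500

v = 1.2500, ω = -1.0000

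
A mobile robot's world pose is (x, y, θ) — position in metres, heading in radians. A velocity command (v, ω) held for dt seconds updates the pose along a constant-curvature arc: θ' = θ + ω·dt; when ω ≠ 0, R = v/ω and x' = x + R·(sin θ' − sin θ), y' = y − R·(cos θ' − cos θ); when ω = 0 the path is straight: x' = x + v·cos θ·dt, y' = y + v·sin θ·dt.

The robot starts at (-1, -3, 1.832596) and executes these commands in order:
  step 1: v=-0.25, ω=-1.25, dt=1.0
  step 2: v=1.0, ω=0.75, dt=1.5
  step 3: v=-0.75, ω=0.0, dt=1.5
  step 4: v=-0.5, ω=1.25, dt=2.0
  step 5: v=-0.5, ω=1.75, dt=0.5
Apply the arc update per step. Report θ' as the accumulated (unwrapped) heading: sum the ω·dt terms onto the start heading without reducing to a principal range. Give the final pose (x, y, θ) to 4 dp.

step 1: θ'=0.5826 (R=0.2000) → pose (-1.0831, -3.2188, 0.5826)
step 2: θ'=1.7076 (R=1.3333) → pose (-0.4959, -1.9236, 1.7076)
step 3: θ'=1.7076 (straight) → pose (-0.3424, -3.0380, 1.7076)
step 4: θ'=4.2076 (R=-0.4000) → pose (0.4039, -3.1769, 4.2076)
step 5: θ'=5.0826 (R=-0.2857) → pose (0.4202, -2.9354, 5.0826)

(0.4202, -2.9354, 5.0826)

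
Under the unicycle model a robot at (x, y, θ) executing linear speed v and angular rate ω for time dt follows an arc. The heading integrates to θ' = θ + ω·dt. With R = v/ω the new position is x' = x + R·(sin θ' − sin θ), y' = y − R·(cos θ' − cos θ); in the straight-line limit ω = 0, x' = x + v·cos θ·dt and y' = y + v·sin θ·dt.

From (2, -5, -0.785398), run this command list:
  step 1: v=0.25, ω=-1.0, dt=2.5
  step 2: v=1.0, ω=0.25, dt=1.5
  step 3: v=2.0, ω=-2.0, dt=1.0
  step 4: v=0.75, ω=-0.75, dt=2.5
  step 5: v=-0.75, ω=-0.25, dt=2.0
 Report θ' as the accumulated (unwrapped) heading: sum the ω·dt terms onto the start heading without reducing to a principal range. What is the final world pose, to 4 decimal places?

step 1: θ'=-3.2854 (R=-0.2500) → pose (1.7874, -5.4242, -3.2854)
step 2: θ'=-2.9104 (R=4.0000) → pose (0.2976, -5.4893, -2.9104)
step 3: θ'=-4.9104 (R=-1.0000) → pose (-0.9120, -4.3192, -4.9104)
step 4: θ'=-6.7854 (R=-1.0000) → pose (0.5498, -3.6394, -6.7854)
step 5: θ'=-7.2854 (R=3.0000) → pose (-0.5341, -2.6252, -7.2854)

(-0.5341, -2.6252, -7.2854)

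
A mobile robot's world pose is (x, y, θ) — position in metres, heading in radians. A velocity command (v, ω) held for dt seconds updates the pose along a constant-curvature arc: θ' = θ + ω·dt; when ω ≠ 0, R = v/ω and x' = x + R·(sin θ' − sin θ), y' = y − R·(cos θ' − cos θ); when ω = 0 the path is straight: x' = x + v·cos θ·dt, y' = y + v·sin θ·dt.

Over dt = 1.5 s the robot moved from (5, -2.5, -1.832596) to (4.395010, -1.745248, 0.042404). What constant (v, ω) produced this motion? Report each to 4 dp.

Δθ = 0.042404 − -1.832596 = 1.875000
ω = Δθ/dt = 1.875000/1.5 = 1.2500
R = −Δy/(cos θ' − cos θ) = -0.6000
v = R·ω = -0.6000·1.2500 = -0.7500

v = -0.7500, ω = 1.2500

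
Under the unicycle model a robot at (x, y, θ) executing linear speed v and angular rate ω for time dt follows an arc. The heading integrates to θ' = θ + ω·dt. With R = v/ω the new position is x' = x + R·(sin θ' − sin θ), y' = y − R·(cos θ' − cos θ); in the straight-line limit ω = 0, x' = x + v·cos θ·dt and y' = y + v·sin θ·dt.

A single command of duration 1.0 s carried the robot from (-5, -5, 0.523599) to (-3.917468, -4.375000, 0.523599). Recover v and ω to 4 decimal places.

Δθ = 0.523599 − 0.523599 = 0.000000
ω = Δθ/dt = 0.000000/1.0 = 0.0000
ω = 0 → v = (Δx·cos θ + Δy·sin θ)/dt = 1.2500

v = 1.2500, ω = 0.0000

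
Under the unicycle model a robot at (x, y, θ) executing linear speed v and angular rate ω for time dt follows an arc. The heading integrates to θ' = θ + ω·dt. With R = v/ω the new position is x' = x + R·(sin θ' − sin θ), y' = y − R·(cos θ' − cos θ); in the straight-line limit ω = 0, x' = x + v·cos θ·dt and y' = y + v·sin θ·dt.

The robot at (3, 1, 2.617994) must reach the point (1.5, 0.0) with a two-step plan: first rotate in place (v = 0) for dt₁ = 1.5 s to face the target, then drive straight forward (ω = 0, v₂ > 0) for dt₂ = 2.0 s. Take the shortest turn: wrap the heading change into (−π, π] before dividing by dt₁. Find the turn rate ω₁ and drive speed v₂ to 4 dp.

ω₁ = 0.7411, v₂ = 0.9014

heading to target = atan2(0−1, 1.5−3) = -2.5536
Δθ = wrap(-2.5536 − 2.6180) = 1.1116; ω₁ = Δθ/dt₁ = 0.7411
distance = √((1.5−3)² + (0−1)²) = 1.8028; v₂ = distance/dt₂ = 0.9014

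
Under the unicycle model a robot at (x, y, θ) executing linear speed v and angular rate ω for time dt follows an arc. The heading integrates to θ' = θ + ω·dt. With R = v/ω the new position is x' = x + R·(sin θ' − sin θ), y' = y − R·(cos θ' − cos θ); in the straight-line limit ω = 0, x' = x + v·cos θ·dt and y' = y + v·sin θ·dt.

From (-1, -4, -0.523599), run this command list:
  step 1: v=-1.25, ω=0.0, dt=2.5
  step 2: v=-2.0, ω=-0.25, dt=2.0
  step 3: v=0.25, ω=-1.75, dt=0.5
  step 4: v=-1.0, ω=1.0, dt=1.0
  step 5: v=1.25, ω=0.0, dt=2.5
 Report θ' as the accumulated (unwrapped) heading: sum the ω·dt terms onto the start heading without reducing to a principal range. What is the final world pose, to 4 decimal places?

(-4.7433, -1.2925, -0.8986)

step 1: θ'=-0.5236 (straight) → pose (-3.7063, -2.4375, -0.5236)
step 2: θ'=-1.0236 (R=8.0000) → pose (-6.5382, 0.3283, -1.0236)
step 3: θ'=-1.8986 (R=-0.1429) → pose (-6.5250, 0.2080, -1.8986)
step 4: θ'=-0.8986 (R=-1.0000) → pose (-6.6893, 1.1527, -0.8986)
step 5: θ'=-0.8986 (straight) → pose (-4.7433, -1.2925, -0.8986)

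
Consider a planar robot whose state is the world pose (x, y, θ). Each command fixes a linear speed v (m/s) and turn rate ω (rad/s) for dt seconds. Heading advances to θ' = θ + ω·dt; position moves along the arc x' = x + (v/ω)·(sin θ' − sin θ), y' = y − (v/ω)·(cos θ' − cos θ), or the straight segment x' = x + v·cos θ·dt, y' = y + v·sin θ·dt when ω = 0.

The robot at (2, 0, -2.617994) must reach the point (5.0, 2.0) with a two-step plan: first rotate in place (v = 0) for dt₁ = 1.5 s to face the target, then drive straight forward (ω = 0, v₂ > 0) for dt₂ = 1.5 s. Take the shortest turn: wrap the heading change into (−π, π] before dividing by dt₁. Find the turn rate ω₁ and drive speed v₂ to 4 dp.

heading to target = atan2(2−0, 5−2) = 0.5880
Δθ = wrap(0.5880 − -2.6180) = -3.0772; ω₁ = Δθ/dt₁ = -2.0515
distance = √((5−2)² + (2−0)²) = 3.6056; v₂ = distance/dt₂ = 2.4037

ω₁ = -2.0515, v₂ = 2.4037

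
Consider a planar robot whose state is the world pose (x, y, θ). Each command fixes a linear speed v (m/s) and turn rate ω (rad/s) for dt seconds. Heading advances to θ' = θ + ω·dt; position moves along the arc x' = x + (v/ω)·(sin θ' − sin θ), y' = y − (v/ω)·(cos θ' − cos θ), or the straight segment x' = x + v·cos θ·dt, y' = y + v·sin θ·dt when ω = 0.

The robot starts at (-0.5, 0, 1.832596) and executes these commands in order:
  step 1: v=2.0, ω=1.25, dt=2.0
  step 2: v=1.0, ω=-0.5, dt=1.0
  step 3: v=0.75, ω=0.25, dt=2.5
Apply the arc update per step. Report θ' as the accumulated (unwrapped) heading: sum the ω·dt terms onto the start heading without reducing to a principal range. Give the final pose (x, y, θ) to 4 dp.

(-5.1055, -2.1764, 4.4576)

step 1: θ'=4.3326 (R=1.6000) → pose (-3.5315, 0.1791, 4.3326)
step 2: θ'=3.8326 (R=-2.0000) → pose (-4.1143, -0.6207, 3.8326)
step 3: θ'=4.4576 (R=3.0000) → pose (-5.1055, -2.1764, 4.4576)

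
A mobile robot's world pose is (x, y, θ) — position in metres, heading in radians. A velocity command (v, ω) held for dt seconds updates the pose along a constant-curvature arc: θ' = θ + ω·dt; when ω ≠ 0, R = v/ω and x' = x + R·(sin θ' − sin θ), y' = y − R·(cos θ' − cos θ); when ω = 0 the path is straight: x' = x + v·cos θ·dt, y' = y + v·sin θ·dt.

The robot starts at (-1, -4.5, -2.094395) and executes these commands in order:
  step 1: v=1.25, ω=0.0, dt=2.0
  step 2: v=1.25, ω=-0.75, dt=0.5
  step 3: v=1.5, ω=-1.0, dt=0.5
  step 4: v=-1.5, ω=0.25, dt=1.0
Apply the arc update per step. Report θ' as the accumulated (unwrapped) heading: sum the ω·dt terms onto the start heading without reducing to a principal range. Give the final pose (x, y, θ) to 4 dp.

(-1.9021, -7.0018, -2.7194)

step 1: θ'=-2.0944 (straight) → pose (-2.2500, -6.6651, -2.0944)
step 2: θ'=-2.4694 (R=-1.6667) → pose (-2.6555, -7.1358, -2.4694)
step 3: θ'=-2.9694 (R=-1.5000) → pose (-3.3326, -7.4400, -2.9694)
step 4: θ'=-2.7194 (R=-6.0000) → pose (-1.9021, -7.0018, -2.7194)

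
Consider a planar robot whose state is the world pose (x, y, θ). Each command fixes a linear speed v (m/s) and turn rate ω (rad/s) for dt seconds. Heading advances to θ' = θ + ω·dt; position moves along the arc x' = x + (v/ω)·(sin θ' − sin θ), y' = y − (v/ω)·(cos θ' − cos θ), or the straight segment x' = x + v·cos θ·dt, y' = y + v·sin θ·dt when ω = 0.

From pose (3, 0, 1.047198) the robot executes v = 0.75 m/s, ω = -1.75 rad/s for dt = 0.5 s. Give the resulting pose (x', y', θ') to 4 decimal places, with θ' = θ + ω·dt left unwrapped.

(3.2977, 0.2079, 0.1722)

θ' = 1.0472 + -1.75·0.5 = 0.1722
R = v/ω = 0.75/-1.75 = -0.4286
x' = 3 + -0.4286·(sin 0.1722 − sin 1.0472) = 3.2977
y' = 0 − -0.4286·(cos 0.1722 − cos 1.0472) = 0.2079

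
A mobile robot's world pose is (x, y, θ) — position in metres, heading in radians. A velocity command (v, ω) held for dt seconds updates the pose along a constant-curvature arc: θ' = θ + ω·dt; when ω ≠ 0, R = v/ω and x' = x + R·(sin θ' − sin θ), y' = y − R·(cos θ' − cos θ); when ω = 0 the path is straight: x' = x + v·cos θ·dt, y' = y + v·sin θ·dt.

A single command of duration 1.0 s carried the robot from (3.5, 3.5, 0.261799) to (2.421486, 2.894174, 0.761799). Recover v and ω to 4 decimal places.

v = -1.2500, ω = 0.5000

Δθ = 0.761799 − 0.261799 = 0.500000
ω = Δθ/dt = 0.500000/1.0 = 0.5000
R = Δx/(sin θ' − sin θ) = -2.5000
v = R·ω = -2.5000·0.5000 = -1.2500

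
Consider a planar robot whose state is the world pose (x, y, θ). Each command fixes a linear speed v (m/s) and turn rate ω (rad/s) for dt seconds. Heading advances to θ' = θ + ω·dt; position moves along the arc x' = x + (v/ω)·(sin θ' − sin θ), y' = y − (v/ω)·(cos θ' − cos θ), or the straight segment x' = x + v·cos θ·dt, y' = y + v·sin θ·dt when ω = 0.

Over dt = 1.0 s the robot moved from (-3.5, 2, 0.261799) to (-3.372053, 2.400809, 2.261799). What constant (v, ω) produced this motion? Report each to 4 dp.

Δθ = 2.261799 − 0.261799 = 2.000000
ω = Δθ/dt = 2.000000/1.0 = 2.0000
R = −Δy/(cos θ' − cos θ) = 0.2500
v = R·ω = 0.2500·2.0000 = 0.5000

v = 0.5000, ω = 2.0000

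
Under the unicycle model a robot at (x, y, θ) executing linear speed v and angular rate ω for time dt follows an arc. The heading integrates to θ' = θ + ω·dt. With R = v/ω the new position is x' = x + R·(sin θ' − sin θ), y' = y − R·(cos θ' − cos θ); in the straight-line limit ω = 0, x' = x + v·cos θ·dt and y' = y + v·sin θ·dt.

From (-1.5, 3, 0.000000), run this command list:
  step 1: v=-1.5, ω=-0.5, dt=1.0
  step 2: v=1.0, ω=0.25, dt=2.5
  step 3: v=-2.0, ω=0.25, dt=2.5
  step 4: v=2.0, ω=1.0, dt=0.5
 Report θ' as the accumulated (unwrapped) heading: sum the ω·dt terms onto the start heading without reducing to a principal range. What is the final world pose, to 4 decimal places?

step 1: θ'=-0.5000 (R=3.0000) → pose (-2.9383, 3.3673, -0.5000)
step 2: θ'=0.1250 (R=4.0000) → pose (-0.5219, 2.9088, 0.1250)
step 3: θ'=0.7500 (R=-8.0000) → pose (-4.9776, 0.8247, 0.7500)
step 4: θ'=1.2500 (R=2.0000) → pose (-4.4429, 1.6575, 1.2500)

(-4.4429, 1.6575, 1.2500)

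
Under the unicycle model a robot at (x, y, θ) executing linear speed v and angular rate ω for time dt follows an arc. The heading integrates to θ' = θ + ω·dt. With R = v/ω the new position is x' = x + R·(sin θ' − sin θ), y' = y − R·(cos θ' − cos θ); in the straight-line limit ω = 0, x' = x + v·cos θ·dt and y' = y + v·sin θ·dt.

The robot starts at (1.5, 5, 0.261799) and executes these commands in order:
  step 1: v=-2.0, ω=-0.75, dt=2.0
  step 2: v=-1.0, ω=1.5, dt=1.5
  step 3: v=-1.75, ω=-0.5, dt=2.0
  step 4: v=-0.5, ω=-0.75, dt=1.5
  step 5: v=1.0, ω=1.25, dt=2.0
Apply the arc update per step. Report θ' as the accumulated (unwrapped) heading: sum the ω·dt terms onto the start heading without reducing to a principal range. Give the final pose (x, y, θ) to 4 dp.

(-4.9337, 5.7766, 1.3868)

step 1: θ'=-1.2382 (R=2.6667) → pose (-1.7107, 6.7051, -1.2382)
step 2: θ'=1.0118 (R=-0.6667) → pose (-2.9060, 6.8410, 1.0118)
step 3: θ'=0.0118 (R=3.5000) → pose (-5.8320, 5.1975, 0.0118)
step 4: θ'=-1.1132 (R=0.6667) → pose (-6.4379, 5.5695, -1.1132)
step 5: θ'=1.3868 (R=0.8000) → pose (-4.9337, 5.7766, 1.3868)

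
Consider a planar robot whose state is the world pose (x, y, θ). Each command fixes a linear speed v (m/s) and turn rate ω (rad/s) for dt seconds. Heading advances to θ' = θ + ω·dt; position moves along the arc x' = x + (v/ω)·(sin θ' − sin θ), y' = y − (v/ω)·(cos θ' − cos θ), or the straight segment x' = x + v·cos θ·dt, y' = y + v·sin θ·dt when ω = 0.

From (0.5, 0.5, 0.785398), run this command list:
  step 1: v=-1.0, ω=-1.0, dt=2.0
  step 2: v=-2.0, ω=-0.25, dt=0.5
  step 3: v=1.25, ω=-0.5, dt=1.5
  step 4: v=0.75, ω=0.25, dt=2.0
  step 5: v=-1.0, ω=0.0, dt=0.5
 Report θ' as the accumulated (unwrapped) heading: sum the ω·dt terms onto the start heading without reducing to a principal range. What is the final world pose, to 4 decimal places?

step 1: θ'=-1.2146 (R=1.0000) → pose (-1.1443, 0.8584, -1.2146)
step 2: θ'=-1.3396 (R=8.0000) → pose (-1.4336, 1.8150, -1.3396)
step 3: θ'=-2.0896 (R=-2.5000) → pose (-1.6961, 0.0025, -2.0896)
step 4: θ'=-1.5896 (R=3.0000) → pose (-2.0903, -1.4286, -1.5896)
step 5: θ'=-1.5896 (straight) → pose (-2.0809, -0.9287, -1.5896)

(-2.0809, -0.9287, -1.5896)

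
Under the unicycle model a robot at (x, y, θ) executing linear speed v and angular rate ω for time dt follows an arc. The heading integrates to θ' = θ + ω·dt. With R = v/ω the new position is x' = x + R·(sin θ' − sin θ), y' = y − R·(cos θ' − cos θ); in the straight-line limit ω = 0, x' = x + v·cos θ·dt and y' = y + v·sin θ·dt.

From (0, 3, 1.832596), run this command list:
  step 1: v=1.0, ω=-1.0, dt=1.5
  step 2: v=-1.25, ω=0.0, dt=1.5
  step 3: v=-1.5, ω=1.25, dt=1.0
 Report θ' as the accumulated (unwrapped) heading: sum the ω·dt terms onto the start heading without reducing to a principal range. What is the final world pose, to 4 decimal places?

step 1: θ'=0.3326 (R=-1.0000) → pose (0.6394, 4.2040, 0.3326)
step 2: θ'=0.3326 (straight) → pose (-1.1328, 3.5918, 0.3326)
step 3: θ'=1.5826 (R=-1.2000) → pose (-1.9409, 2.4434, 1.5826)

(-1.9409, 2.4434, 1.5826)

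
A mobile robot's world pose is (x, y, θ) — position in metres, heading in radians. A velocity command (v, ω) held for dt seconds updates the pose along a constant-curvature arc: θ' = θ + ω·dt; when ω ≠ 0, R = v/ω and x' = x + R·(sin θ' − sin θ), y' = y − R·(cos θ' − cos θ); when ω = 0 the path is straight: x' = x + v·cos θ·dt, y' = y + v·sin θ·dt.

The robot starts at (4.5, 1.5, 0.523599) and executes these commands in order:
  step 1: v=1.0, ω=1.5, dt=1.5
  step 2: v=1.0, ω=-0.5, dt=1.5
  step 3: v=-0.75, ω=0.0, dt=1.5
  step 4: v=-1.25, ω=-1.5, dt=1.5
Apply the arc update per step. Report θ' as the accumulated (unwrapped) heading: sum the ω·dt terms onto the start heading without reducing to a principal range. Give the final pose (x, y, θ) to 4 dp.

step 1: θ'=2.7736 (R=0.6667) → pose (4.4065, 2.6994, 2.7736)
step 2: θ'=2.0236 (R=-2.0000) → pose (3.3275, 3.6905, 2.0236)
step 3: θ'=2.0236 (straight) → pose (3.8197, 2.6789, 2.0236)
step 4: θ'=-0.2264 (R=0.8333) → pose (2.8833, 1.5022, -0.2264)

(2.8833, 1.5022, -0.2264)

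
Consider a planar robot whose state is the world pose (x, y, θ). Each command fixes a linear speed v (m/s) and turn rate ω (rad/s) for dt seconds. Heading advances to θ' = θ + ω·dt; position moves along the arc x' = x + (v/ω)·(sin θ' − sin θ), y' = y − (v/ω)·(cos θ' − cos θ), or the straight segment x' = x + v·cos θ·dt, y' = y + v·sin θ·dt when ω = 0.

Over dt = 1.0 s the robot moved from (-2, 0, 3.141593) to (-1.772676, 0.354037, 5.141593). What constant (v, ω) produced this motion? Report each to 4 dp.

v = -0.5000, ω = 2.0000

Δθ = 5.141593 − 3.141593 = 2.000000
ω = Δθ/dt = 2.000000/1.0 = 2.0000
R = −Δy/(cos θ' − cos θ) = -0.2500
v = R·ω = -0.2500·2.0000 = -0.5000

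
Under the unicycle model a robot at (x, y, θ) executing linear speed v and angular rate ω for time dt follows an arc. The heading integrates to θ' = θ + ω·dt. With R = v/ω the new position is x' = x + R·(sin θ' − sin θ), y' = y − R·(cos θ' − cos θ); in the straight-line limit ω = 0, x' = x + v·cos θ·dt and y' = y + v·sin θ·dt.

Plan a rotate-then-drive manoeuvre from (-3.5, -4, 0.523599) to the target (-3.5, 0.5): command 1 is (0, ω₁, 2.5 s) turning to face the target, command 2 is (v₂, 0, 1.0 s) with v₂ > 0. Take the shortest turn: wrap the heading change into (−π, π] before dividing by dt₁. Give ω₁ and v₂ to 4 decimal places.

heading to target = atan2(0.5−-4, -3.5−-3.5) = 1.5708
Δθ = wrap(1.5708 − 0.5236) = 1.0472; ω₁ = Δθ/dt₁ = 0.4189
distance = √((-3.5−-3.5)² + (0.5−-4)²) = 4.5000; v₂ = distance/dt₂ = 4.5000

ω₁ = 0.4189, v₂ = 4.5000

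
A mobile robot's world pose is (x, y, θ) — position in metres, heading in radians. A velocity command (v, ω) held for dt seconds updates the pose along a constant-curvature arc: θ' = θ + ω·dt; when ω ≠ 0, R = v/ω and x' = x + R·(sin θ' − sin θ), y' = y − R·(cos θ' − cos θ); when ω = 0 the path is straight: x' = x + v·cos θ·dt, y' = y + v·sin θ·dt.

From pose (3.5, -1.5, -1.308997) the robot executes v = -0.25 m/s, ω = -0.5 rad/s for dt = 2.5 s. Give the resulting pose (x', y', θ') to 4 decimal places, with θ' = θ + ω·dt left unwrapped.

θ' = -1.3090 + -0.5·2.5 = -2.5590
R = v/ω = -0.25/-0.5 = 0.5000
x' = 3.5 + 0.5000·(sin -2.5590 − sin -1.3090) = 3.7079
y' = -1.5 − 0.5000·(cos -2.5590 − cos -1.3090) = -0.9531

(3.7079, -0.9531, -2.5590)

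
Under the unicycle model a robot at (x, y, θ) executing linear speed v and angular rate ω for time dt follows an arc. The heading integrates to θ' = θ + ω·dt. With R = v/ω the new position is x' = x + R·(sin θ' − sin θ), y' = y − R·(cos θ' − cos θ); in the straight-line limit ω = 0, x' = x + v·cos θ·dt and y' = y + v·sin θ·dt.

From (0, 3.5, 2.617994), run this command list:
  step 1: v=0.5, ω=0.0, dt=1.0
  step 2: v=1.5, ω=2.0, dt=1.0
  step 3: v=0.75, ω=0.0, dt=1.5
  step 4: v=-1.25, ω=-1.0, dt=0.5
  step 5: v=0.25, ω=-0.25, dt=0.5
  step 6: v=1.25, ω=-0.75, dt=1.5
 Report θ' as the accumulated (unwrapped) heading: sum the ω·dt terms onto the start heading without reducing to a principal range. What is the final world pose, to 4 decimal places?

(-3.2322, 2.0280, 2.8680)

step 1: θ'=2.6180 (straight) → pose (-0.4330, 3.7500, 2.6180)
step 2: θ'=4.6180 (R=0.7500) → pose (-1.5547, 3.1712, 4.6180)
step 3: θ'=4.6180 (straight) → pose (-1.6607, 2.0512, 4.6180)
step 4: θ'=4.1180 (R=1.2500) → pose (-1.4519, 2.6334, 4.1180)
step 5: θ'=3.9930 (R=-1.0000) → pose (-1.5282, 2.5344, 3.9930)
step 6: θ'=2.8680 (R=-1.6667) → pose (-3.2322, 2.0280, 2.8680)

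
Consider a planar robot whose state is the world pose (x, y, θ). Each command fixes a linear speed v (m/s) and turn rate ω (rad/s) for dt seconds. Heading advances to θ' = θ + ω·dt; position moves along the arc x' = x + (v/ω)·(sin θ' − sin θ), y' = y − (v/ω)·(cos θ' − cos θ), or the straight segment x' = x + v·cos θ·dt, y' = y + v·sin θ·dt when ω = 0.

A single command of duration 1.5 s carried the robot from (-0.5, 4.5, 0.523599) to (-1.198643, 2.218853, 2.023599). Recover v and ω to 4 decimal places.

Δθ = 2.023599 − 0.523599 = 1.500000
ω = Δθ/dt = 1.500000/1.5 = 1.0000
R = −Δy/(cos θ' − cos θ) = -1.7500
v = R·ω = -1.7500·1.0000 = -1.7500

v = -1.7500, ω = 1.0000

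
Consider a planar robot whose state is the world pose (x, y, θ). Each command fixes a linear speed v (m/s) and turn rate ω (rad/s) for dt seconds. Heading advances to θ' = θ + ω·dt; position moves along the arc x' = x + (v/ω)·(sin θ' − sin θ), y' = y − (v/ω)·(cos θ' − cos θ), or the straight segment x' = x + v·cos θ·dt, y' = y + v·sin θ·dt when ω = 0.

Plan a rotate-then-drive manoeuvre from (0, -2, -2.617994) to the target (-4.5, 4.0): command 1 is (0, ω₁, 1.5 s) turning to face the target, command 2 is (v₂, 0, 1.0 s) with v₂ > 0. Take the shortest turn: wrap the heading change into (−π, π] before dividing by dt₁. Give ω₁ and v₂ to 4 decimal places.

heading to target = atan2(4−-2, -4.5−0) = 2.2143
Δθ = wrap(2.2143 − -2.6180) = -1.4509; ω₁ = Δθ/dt₁ = -0.9673
distance = √((-4.5−0)² + (4−-2)²) = 7.5000; v₂ = distance/dt₂ = 7.5000

ω₁ = -0.9673, v₂ = 7.5000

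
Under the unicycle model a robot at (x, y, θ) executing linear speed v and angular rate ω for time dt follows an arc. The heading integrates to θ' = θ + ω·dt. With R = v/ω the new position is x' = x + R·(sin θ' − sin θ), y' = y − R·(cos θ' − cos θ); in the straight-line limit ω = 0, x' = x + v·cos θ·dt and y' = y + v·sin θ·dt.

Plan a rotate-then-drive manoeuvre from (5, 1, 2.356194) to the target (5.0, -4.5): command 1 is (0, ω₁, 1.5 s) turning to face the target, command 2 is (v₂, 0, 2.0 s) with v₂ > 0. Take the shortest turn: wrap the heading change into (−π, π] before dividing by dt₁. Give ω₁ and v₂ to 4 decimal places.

ω₁ = 1.5708, v₂ = 2.7500

heading to target = atan2(-4.5−1, 5−5) = -1.5708
Δθ = wrap(-1.5708 − 2.3562) = 2.3562; ω₁ = Δθ/dt₁ = 1.5708
distance = √((5−5)² + (-4.5−1)²) = 5.5000; v₂ = distance/dt₂ = 2.7500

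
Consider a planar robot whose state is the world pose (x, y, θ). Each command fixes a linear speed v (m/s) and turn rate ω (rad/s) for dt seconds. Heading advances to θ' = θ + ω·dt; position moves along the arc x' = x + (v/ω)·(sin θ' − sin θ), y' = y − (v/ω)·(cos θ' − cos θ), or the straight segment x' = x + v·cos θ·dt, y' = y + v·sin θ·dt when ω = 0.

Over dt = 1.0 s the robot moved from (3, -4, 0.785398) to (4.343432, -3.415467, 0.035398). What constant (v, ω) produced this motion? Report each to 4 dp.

v = 1.5000, ω = -0.7500

Δθ = 0.035398 − 0.785398 = -0.750000
ω = Δθ/dt = -0.750000/1.0 = -0.7500
R = Δx/(sin θ' − sin θ) = -2.0000
v = R·ω = -2.0000·-0.7500 = 1.5000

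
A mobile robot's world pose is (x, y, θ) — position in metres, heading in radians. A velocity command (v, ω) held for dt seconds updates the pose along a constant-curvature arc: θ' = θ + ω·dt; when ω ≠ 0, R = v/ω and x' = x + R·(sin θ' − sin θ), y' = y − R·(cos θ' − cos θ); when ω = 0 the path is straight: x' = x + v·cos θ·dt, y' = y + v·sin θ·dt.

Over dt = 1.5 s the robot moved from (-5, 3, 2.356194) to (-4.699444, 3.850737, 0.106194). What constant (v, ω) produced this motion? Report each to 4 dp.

Δθ = 0.106194 − 2.356194 = -2.250000
ω = Δθ/dt = -2.250000/1.5 = -1.5000
R = −Δy/(cos θ' − cos θ) = -0.5000
v = R·ω = -0.5000·-1.5000 = 0.7500

v = 0.7500, ω = -1.5000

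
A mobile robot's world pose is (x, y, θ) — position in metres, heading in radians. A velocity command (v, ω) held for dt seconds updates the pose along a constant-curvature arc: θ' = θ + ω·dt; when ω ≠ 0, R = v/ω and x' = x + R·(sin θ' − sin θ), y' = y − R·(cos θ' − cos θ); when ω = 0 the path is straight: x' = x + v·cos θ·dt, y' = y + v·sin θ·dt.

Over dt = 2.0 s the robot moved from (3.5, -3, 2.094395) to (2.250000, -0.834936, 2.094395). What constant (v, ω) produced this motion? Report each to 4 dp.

v = 1.2500, ω = 0.0000

Δθ = 2.094395 − 2.094395 = 0.000000
ω = Δθ/dt = 0.000000/2.0 = 0.0000
ω = 0 → v = (Δx·cos θ + Δy·sin θ)/dt = 1.2500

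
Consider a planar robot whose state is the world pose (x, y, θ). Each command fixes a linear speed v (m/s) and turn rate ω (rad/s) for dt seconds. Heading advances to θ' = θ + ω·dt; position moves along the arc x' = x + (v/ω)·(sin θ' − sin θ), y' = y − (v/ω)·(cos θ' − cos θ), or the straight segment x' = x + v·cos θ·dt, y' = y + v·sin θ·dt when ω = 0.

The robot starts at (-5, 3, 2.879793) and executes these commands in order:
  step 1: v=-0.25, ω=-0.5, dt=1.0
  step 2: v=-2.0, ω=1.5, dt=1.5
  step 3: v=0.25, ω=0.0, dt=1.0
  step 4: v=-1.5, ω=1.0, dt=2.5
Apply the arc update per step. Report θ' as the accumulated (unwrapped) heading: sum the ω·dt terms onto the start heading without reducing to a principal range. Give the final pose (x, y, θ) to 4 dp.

(-5.1743, 4.6020, 7.1298)

step 1: θ'=2.3798 (R=0.5000) → pose (-4.7843, 2.8788, 2.3798)
step 2: θ'=4.6298 (R=-1.3333) → pose (-2.5352, 3.7336, 4.6298)
step 3: θ'=4.6298 (straight) → pose (-2.5558, 3.4845, 4.6298)
step 4: θ'=7.1298 (R=-1.5000) → pose (-5.1743, 4.6020, 7.1298)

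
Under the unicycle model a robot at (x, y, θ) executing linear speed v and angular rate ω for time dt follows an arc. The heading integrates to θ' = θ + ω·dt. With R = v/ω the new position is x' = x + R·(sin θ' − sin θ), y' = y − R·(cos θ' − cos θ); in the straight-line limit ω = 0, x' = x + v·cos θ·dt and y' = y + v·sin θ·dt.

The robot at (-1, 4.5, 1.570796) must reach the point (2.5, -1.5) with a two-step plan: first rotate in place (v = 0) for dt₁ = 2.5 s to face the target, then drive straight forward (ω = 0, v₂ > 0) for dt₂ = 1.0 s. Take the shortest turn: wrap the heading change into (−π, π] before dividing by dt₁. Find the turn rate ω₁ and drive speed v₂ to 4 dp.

heading to target = atan2(-1.5−4.5, 2.5−-1) = -1.0427
Δθ = wrap(-1.0427 − 1.5708) = -2.6135; ω₁ = Δθ/dt₁ = -1.0454
distance = √((2.5−-1)² + (-1.5−4.5)²) = 6.9462; v₂ = distance/dt₂ = 6.9462

ω₁ = -1.0454, v₂ = 6.9462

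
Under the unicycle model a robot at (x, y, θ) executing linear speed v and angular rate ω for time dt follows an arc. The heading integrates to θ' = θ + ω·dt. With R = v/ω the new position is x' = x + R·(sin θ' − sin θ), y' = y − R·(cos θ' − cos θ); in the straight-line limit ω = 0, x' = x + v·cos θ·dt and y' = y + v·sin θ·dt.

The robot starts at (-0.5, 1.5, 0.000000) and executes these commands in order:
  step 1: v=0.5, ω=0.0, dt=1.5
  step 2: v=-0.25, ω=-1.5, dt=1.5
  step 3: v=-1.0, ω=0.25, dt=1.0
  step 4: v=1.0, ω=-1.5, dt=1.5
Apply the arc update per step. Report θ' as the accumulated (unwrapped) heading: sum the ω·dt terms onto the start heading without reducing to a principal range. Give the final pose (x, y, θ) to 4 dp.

(-0.5576, 2.5995, -4.2500)

step 1: θ'=0.0000 (straight) → pose (0.2500, 1.5000, 0.0000)
step 2: θ'=-2.2500 (R=0.1667) → pose (0.1203, 1.7714, -2.2500)
step 3: θ'=-2.0000 (R=-4.0000) → pose (0.6452, 2.6195, -2.0000)
step 4: θ'=-4.2500 (R=-0.6667) → pose (-0.5576, 2.5995, -4.2500)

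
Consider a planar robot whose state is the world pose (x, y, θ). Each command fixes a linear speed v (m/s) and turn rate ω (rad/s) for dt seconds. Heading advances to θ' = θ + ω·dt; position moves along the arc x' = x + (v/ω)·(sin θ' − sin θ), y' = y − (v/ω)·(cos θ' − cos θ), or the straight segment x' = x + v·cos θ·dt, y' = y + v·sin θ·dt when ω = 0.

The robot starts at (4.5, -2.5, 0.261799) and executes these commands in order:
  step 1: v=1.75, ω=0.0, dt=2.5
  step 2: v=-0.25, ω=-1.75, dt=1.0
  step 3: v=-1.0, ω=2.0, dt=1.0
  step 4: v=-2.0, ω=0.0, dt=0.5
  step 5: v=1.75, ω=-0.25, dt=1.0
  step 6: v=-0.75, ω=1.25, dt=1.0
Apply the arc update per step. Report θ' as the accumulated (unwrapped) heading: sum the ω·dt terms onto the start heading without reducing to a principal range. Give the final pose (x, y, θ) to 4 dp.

step 1: θ'=0.2618 (straight) → pose (8.7259, -1.3677, 0.2618)
step 2: θ'=-1.4882 (R=0.1429) → pose (8.5466, -1.2415, -1.4882)
step 3: θ'=0.5118 (R=-0.5000) → pose (7.8034, -0.8468, 0.5118)
step 4: θ'=0.5118 (straight) → pose (6.9315, -1.3365, 0.5118)
step 5: θ'=0.2618 (R=-7.0000) → pose (8.5480, -0.6781, 0.2618)
step 6: θ'=1.5118 (R=-0.6000) → pose (8.1044, -1.2223, 1.5118)

(8.1044, -1.2223, 1.5118)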